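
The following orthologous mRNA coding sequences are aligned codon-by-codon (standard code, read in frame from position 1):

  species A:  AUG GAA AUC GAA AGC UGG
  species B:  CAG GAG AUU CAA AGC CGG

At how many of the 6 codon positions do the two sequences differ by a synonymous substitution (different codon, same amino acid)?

2

Codon 1: AUG Met / CAG Gln — nonsynonymous.
Codon 2: GAA Glu / GAG Glu — synonymous.
Codon 3: AUC Ile / AUU Ile — synonymous.
Codon 4: GAA Glu / CAA Gln — nonsynonymous.
Codon 5: AGC Ser / AGC Ser — identical.
Codon 6: UGG Trp / CGG Arg — nonsynonymous.
Synonymous differences: 2.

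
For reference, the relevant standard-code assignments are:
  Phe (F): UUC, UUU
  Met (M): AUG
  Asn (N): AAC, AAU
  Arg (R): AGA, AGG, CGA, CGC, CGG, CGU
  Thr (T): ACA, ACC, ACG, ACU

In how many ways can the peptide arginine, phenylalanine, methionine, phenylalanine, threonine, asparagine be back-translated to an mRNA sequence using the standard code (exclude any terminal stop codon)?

192

Arg: 6 codons.
Phe: 2 codons.
Met: 1 codon.
Phe: 2 codons.
Thr: 4 codons.
Asn: 2 codons.
6 × 2 × 1 × 2 × 4 × 2 = 192.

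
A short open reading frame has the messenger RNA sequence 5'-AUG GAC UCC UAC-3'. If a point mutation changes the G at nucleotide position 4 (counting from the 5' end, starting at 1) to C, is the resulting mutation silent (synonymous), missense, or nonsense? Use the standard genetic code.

missense

Position 4 falls in codon 2: GAC → Asp.
After the substitution the codon is CAC → His.
Asp ≠ His, so this is a missense mutation.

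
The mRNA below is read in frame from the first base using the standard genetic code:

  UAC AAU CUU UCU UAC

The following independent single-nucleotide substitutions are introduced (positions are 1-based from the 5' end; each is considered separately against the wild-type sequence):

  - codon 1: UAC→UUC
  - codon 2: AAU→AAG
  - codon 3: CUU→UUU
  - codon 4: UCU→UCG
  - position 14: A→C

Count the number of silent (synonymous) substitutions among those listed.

Codon 1: UAC (Tyr) → UUC (Phe) — missense.
Codon 2: AAU (Asn) → AAG (Lys) — missense.
Codon 3: CUU (Leu) → UUU (Phe) — missense.
Codon 4: UCU (Ser) → UCG (Ser) — synonymous.
Codon 5: UAC (Tyr) → UCC (Ser) — missense.
Synonymous: 1 of 5.

1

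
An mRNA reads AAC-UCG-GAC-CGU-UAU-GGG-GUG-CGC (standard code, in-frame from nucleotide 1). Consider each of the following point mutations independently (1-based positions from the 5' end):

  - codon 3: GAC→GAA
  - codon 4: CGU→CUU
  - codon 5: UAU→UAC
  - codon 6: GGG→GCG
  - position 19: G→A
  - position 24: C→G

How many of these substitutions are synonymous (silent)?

2

Codon 3: GAC (Asp) → GAA (Glu) — missense.
Codon 4: CGU (Arg) → CUU (Leu) — missense.
Codon 5: UAU (Tyr) → UAC (Tyr) — synonymous.
Codon 6: GGG (Gly) → GCG (Ala) — missense.
Codon 7: GUG (Val) → AUG (Met) — missense.
Codon 8: CGC (Arg) → CGG (Arg) — synonymous.
Synonymous: 2 of 6.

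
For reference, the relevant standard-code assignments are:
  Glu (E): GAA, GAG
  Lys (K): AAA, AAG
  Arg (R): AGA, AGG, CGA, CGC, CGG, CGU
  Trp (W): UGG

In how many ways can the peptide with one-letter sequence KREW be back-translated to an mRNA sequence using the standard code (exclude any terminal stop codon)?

Lys: 2 codons.
Arg: 6 codons.
Glu: 2 codons.
Trp: 1 codon.
2 × 6 × 2 × 1 = 24.

24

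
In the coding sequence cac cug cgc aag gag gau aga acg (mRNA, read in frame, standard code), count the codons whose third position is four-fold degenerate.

3

Codon 1 CAC (His): third position 2-fold.
Codon 2 CUG (Leu): third position 4-fold.
Codon 3 CGC (Arg): third position 4-fold.
Codon 4 AAG (Lys): third position 2-fold.
Codon 5 GAG (Glu): third position 2-fold.
Codon 6 GAU (Asp): third position 2-fold.
Codon 7 AGA (Arg): third position 2-fold.
Codon 8 ACG (Thr): third position 4-fold.
Four-fold degenerate third positions: 3.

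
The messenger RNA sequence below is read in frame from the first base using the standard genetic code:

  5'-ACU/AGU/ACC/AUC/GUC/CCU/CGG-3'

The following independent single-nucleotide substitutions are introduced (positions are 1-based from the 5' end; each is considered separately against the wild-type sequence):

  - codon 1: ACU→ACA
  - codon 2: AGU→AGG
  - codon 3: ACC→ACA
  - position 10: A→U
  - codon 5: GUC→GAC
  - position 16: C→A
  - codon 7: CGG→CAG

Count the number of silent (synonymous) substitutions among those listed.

2

Codon 1: ACU (Thr) → ACA (Thr) — synonymous.
Codon 2: AGU (Ser) → AGG (Arg) — missense.
Codon 3: ACC (Thr) → ACA (Thr) — synonymous.
Codon 4: AUC (Ile) → UUC (Phe) — missense.
Codon 5: GUC (Val) → GAC (Asp) — missense.
Codon 6: CCU (Pro) → ACU (Thr) — missense.
Codon 7: CGG (Arg) → CAG (Gln) — missense.
Synonymous: 2 of 7.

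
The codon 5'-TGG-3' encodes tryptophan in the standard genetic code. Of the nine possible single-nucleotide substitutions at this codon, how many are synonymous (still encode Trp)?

Position 1: none → 0 synonymous.
Position 2: none → 0 synonymous.
Position 3: none → 0 synonymous.
Total: 0 + 0 + 0 = 0.

0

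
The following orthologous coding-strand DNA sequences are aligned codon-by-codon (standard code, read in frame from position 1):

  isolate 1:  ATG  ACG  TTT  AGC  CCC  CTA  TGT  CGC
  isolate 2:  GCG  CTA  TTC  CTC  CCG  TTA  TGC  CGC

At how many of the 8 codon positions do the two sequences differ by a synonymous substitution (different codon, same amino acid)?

Codon 1: ATG Met / GCG Ala — nonsynonymous.
Codon 2: ACG Thr / CTA Leu — nonsynonymous.
Codon 3: TTT Phe / TTC Phe — synonymous.
Codon 4: AGC Ser / CTC Leu — nonsynonymous.
Codon 5: CCC Pro / CCG Pro — synonymous.
Codon 6: CTA Leu / TTA Leu — synonymous.
Codon 7: TGT Cys / TGC Cys — synonymous.
Codon 8: CGC Arg / CGC Arg — identical.
Synonymous differences: 4.

4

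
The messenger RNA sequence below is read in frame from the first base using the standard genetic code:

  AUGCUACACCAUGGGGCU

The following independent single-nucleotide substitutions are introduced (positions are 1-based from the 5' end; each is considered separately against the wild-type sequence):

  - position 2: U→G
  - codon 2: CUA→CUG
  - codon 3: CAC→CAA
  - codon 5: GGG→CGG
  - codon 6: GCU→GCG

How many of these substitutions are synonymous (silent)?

Codon 1: AUG (Met) → AGG (Arg) — missense.
Codon 2: CUA (Leu) → CUG (Leu) — synonymous.
Codon 3: CAC (His) → CAA (Gln) — missense.
Codon 5: GGG (Gly) → CGG (Arg) — missense.
Codon 6: GCU (Ala) → GCG (Ala) — synonymous.
Synonymous: 2 of 5.

2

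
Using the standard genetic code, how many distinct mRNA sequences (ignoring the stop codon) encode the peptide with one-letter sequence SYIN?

Ser: 6 codons.
Tyr: 2 codons.
Ile: 3 codons.
Asn: 2 codons.
6 × 2 × 3 × 2 = 72.

72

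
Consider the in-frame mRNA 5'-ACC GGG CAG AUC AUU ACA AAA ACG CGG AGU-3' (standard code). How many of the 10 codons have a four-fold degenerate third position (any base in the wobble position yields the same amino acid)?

Codon 1 ACC (Thr): third position 4-fold.
Codon 2 GGG (Gly): third position 4-fold.
Codon 3 CAG (Gln): third position 2-fold.
Codon 4 AUC (Ile): third position 3-fold.
Codon 5 AUU (Ile): third position 3-fold.
Codon 6 ACA (Thr): third position 4-fold.
Codon 7 AAA (Lys): third position 2-fold.
Codon 8 ACG (Thr): third position 4-fold.
Codon 9 CGG (Arg): third position 4-fold.
Codon 10 AGU (Ser): third position 2-fold.
Four-fold degenerate third positions: 5.

5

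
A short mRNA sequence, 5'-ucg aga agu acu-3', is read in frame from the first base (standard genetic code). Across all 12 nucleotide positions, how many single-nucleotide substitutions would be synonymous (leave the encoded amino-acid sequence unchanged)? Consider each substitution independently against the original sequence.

9

Codon 1 (UCG, Ser): 3 synonymous substitutions.
Codon 2 (AGA, Arg): 2 synonymous substitutions.
Codon 3 (AGU, Ser): 1 synonymous substitution.
Codon 4 (ACU, Thr): 3 synonymous substitutions.
Total: 3 + 2 + 1 + 3 = 9.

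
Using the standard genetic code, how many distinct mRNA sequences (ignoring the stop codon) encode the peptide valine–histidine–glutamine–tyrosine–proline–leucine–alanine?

Val: 4 codons.
His: 2 codons.
Gln: 2 codons.
Tyr: 2 codons.
Pro: 4 codons.
Leu: 6 codons.
Ala: 4 codons.
4 × 2 × 2 × 2 × 4 × 6 × 4 = 3072.

3072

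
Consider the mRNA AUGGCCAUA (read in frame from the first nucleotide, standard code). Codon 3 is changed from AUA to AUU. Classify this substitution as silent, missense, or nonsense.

silent

Position 9 falls in codon 3: AUA → Ile.
After the substitution the codon is AUU → Ile.
Both encode Ile, so the change is synonymous.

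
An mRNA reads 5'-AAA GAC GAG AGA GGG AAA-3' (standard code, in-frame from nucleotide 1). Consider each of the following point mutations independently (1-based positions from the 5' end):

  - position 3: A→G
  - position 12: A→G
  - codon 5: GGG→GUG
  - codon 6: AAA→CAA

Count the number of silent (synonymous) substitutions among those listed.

2

Codon 1: AAA (Lys) → AAG (Lys) — synonymous.
Codon 4: AGA (Arg) → AGG (Arg) — synonymous.
Codon 5: GGG (Gly) → GUG (Val) — missense.
Codon 6: AAA (Lys) → CAA (Gln) — missense.
Synonymous: 2 of 4.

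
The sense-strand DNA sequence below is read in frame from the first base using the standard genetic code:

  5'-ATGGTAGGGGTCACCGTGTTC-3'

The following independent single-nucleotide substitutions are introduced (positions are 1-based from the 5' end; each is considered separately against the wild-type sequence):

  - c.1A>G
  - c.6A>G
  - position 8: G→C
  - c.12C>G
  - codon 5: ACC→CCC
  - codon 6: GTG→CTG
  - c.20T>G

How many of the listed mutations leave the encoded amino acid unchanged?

Codon 1: ATG (Met) → GTG (Val) — missense.
Codon 2: GTA (Val) → GTG (Val) — synonymous.
Codon 3: GGG (Gly) → GCG (Ala) — missense.
Codon 4: GTC (Val) → GTG (Val) — synonymous.
Codon 5: ACC (Thr) → CCC (Pro) — missense.
Codon 6: GTG (Val) → CTG (Leu) — missense.
Codon 7: TTC (Phe) → TGC (Cys) — missense.
Synonymous: 2 of 7.

2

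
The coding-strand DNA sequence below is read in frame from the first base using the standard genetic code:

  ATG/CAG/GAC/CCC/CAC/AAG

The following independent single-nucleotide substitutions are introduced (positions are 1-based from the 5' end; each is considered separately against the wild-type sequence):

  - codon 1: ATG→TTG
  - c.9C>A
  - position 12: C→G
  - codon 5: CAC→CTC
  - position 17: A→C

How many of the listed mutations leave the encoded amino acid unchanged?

Codon 1: ATG (Met) → TTG (Leu) — missense.
Codon 3: GAC (Asp) → GAA (Glu) — missense.
Codon 4: CCC (Pro) → CCG (Pro) — synonymous.
Codon 5: CAC (His) → CTC (Leu) — missense.
Codon 6: AAG (Lys) → ACG (Thr) — missense.
Synonymous: 1 of 5.

1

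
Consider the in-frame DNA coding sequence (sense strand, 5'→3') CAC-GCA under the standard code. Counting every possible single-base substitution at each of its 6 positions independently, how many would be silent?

4

Codon 1 (CAC, His): 1 synonymous substitution.
Codon 2 (GCA, Ala): 3 synonymous substitutions.
Total: 1 + 3 = 4.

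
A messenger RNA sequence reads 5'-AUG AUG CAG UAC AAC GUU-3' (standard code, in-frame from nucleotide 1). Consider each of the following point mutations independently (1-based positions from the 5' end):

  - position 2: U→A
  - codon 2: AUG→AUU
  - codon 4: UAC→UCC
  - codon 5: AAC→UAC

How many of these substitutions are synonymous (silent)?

Codon 1: AUG (Met) → AAG (Lys) — missense.
Codon 2: AUG (Met) → AUU (Ile) — missense.
Codon 4: UAC (Tyr) → UCC (Ser) — missense.
Codon 5: AAC (Asn) → UAC (Tyr) — missense.
Synonymous: 0 of 4.

0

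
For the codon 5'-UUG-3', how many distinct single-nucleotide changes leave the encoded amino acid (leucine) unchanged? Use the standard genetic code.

Position 1: CUG → 1 synonymous.
Position 2: none → 0 synonymous.
Position 3: UUA → 1 synonymous.
Total: 1 + 0 + 1 = 2.

2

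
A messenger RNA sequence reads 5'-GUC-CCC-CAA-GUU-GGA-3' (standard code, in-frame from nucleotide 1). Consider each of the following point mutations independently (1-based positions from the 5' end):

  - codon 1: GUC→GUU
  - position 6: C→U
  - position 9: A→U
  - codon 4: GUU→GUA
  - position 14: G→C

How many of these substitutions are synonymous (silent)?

3

Codon 1: GUC (Val) → GUU (Val) — synonymous.
Codon 2: CCC (Pro) → CCU (Pro) — synonymous.
Codon 3: CAA (Gln) → CAU (His) — missense.
Codon 4: GUU (Val) → GUA (Val) — synonymous.
Codon 5: GGA (Gly) → GCA (Ala) — missense.
Synonymous: 3 of 5.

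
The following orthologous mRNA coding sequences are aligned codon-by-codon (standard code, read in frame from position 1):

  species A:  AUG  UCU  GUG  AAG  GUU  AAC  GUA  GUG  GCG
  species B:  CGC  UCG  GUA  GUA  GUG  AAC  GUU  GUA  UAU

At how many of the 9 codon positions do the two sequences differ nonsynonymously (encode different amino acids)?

3

Codon 1: AUG Met / CGC Arg — nonsynonymous.
Codon 2: UCU Ser / UCG Ser — synonymous.
Codon 3: GUG Val / GUA Val — synonymous.
Codon 4: AAG Lys / GUA Val — nonsynonymous.
Codon 5: GUU Val / GUG Val — synonymous.
Codon 6: AAC Asn / AAC Asn — identical.
Codon 7: GUA Val / GUU Val — synonymous.
Codon 8: GUG Val / GUA Val — synonymous.
Codon 9: GCG Ala / UAU Tyr — nonsynonymous.
Nonsynonymous differences: 3.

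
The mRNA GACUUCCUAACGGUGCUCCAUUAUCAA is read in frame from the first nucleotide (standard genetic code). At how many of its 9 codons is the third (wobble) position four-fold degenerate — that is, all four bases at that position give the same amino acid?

4

Codon 1 GAC (Asp): third position 2-fold.
Codon 2 UUC (Phe): third position 2-fold.
Codon 3 CUA (Leu): third position 4-fold.
Codon 4 ACG (Thr): third position 4-fold.
Codon 5 GUG (Val): third position 4-fold.
Codon 6 CUC (Leu): third position 4-fold.
Codon 7 CAU (His): third position 2-fold.
Codon 8 UAU (Tyr): third position 2-fold.
Codon 9 CAA (Gln): third position 2-fold.
Four-fold degenerate third positions: 4.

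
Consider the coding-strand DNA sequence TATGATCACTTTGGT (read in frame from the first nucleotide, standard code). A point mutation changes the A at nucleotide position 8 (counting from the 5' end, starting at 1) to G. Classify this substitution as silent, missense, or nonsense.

Position 8 falls in codon 3: CAC → His.
After the substitution the codon is CGC → Arg.
His ≠ Arg, so this is a missense mutation.

missense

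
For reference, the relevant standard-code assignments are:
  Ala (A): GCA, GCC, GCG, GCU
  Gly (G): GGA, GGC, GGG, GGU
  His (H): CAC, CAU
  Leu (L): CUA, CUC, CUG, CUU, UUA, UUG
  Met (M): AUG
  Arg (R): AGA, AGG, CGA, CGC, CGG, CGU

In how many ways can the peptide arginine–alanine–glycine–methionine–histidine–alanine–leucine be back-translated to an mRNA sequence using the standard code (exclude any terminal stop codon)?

Arg: 6 codons.
Ala: 4 codons.
Gly: 4 codons.
Met: 1 codon.
His: 2 codons.
Ala: 4 codons.
Leu: 6 codons.
6 × 4 × 4 × 1 × 2 × 4 × 6 = 4608.

4608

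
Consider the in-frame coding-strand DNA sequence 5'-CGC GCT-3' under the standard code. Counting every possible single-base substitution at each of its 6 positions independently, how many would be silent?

Codon 1 (CGC, Arg): 3 synonymous substitutions.
Codon 2 (GCT, Ala): 3 synonymous substitutions.
Total: 3 + 3 = 6.

6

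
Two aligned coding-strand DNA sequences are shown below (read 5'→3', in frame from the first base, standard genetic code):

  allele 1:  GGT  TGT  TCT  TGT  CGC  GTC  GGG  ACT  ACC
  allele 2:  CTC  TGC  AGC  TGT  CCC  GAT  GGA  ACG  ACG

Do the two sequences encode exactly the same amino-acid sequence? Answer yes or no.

Codon 1: GGT Gly / CTC Leu — nonsynonymous.
Codon 2: TGT Cys / TGC Cys — synonymous.
Codon 3: TCT Ser / AGC Ser — synonymous.
Codon 4: TGT Cys / TGT Cys — identical.
Codon 5: CGC Arg / CCC Pro — nonsynonymous.
Codon 6: GTC Val / GAT Asp — nonsynonymous.
Codon 7: GGG Gly / GGA Gly — synonymous.
Codon 8: ACT Thr / ACG Thr — synonymous.
Codon 9: ACC Thr / ACG Thr — synonymous.
Nonsynonymous differences: 3 → different protein.

no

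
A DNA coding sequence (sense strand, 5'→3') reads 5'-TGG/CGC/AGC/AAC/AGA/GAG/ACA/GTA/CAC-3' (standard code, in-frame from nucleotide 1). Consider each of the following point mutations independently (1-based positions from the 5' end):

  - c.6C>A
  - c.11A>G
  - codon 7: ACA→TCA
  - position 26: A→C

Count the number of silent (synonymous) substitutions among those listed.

1

Codon 2: CGC (Arg) → CGA (Arg) — synonymous.
Codon 4: AAC (Asn) → AGC (Ser) — missense.
Codon 7: ACA (Thr) → TCA (Ser) — missense.
Codon 9: CAC (His) → CCC (Pro) — missense.
Synonymous: 1 of 4.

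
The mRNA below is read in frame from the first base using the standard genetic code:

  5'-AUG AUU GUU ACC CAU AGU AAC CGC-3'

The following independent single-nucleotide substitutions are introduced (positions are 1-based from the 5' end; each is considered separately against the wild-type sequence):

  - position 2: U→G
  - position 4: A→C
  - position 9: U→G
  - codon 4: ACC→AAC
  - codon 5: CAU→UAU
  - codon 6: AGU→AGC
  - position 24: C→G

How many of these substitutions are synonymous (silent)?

Codon 1: AUG (Met) → AGG (Arg) — missense.
Codon 2: AUU (Ile) → CUU (Leu) — missense.
Codon 3: GUU (Val) → GUG (Val) — synonymous.
Codon 4: ACC (Thr) → AAC (Asn) — missense.
Codon 5: CAU (His) → UAU (Tyr) — missense.
Codon 6: AGU (Ser) → AGC (Ser) — synonymous.
Codon 8: CGC (Arg) → CGG (Arg) — synonymous.
Synonymous: 3 of 7.

3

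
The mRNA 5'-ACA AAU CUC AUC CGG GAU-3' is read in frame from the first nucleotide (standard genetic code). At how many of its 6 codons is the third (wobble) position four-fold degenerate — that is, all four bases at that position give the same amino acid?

Codon 1 ACA (Thr): third position 4-fold.
Codon 2 AAU (Asn): third position 2-fold.
Codon 3 CUC (Leu): third position 4-fold.
Codon 4 AUC (Ile): third position 3-fold.
Codon 5 CGG (Arg): third position 4-fold.
Codon 6 GAU (Asp): third position 2-fold.
Four-fold degenerate third positions: 3.

3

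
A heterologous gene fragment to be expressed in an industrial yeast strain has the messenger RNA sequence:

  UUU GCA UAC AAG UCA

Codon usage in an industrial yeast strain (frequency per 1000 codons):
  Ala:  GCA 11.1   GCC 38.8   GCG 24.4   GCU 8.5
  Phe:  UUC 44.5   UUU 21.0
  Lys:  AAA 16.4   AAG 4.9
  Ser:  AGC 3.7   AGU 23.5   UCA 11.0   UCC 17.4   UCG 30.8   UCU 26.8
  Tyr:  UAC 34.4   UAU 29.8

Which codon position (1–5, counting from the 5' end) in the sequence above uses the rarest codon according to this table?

4

Codon 1 UUU (Phe): 21.0 per 1000.
Codon 2 GCA (Ala): 11.1 per 1000.
Codon 3 UAC (Tyr): 34.4 per 1000.
Codon 4 AAG (Lys): 4.9 per 1000.
Codon 5 UCA (Ser): 11.0 per 1000.
Lowest frequency is 4.9 at codon 4.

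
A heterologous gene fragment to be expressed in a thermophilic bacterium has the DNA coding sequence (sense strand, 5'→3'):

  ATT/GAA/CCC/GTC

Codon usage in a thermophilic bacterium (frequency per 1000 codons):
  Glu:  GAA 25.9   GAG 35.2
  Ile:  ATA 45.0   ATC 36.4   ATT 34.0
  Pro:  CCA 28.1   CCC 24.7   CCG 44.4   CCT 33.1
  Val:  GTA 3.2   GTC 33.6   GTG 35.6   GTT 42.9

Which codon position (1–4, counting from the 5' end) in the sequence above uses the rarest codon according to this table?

Codon 1 ATT (Ile): 34.0 per 1000.
Codon 2 GAA (Glu): 25.9 per 1000.
Codon 3 CCC (Pro): 24.7 per 1000.
Codon 4 GTC (Val): 33.6 per 1000.
Lowest frequency is 24.7 at codon 3.

3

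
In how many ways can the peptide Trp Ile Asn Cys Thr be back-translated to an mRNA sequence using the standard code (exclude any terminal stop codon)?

48

Trp: 1 codon.
Ile: 3 codons.
Asn: 2 codons.
Cys: 2 codons.
Thr: 4 codons.
1 × 3 × 2 × 2 × 4 = 48.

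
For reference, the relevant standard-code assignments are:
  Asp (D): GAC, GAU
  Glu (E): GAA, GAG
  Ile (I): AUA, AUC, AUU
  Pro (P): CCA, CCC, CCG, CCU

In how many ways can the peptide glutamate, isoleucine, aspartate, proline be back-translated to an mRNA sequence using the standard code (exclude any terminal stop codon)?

48

Glu: 2 codons.
Ile: 3 codons.
Asp: 2 codons.
Pro: 4 codons.
2 × 3 × 2 × 4 = 48.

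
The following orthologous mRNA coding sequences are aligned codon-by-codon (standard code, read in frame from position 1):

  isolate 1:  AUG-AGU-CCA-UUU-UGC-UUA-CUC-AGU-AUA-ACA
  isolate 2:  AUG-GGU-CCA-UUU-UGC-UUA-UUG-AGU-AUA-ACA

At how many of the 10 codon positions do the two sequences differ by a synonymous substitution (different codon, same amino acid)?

Codon 1: AUG Met / AUG Met — identical.
Codon 2: AGU Ser / GGU Gly — nonsynonymous.
Codon 3: CCA Pro / CCA Pro — identical.
Codon 4: UUU Phe / UUU Phe — identical.
Codon 5: UGC Cys / UGC Cys — identical.
Codon 6: UUA Leu / UUA Leu — identical.
Codon 7: CUC Leu / UUG Leu — synonymous.
Codon 8: AGU Ser / AGU Ser — identical.
Codon 9: AUA Ile / AUA Ile — identical.
Codon 10: ACA Thr / ACA Thr — identical.
Synonymous differences: 1.

1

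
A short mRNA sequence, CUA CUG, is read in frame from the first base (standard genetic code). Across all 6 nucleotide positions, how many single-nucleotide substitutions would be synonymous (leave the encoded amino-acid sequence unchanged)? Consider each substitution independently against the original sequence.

8

Codon 1 (CUA, Leu): 4 synonymous substitutions.
Codon 2 (CUG, Leu): 4 synonymous substitutions.
Total: 4 + 4 = 8.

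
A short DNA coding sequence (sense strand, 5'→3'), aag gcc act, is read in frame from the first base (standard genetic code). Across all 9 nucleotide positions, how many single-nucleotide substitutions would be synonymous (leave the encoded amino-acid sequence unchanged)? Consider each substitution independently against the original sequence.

7

Codon 1 (AAG, Lys): 1 synonymous substitution.
Codon 2 (GCC, Ala): 3 synonymous substitutions.
Codon 3 (ACT, Thr): 3 synonymous substitutions.
Total: 1 + 3 + 3 = 7.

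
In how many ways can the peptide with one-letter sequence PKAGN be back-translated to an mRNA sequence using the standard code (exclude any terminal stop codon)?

Pro: 4 codons.
Lys: 2 codons.
Ala: 4 codons.
Gly: 4 codons.
Asn: 2 codons.
4 × 2 × 4 × 4 × 2 = 256.

256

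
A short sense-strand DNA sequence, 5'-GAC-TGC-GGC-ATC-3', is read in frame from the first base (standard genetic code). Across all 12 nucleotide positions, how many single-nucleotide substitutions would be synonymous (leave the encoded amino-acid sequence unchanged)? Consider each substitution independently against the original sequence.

7

Codon 1 (GAC, Asp): 1 synonymous substitution.
Codon 2 (TGC, Cys): 1 synonymous substitution.
Codon 3 (GGC, Gly): 3 synonymous substitutions.
Codon 4 (ATC, Ile): 2 synonymous substitutions.
Total: 1 + 1 + 3 + 2 = 7.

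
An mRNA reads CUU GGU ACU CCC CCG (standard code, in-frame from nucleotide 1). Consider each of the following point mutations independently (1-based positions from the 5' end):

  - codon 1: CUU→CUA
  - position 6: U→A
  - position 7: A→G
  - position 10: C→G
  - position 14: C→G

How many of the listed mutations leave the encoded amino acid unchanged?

2

Codon 1: CUU (Leu) → CUA (Leu) — synonymous.
Codon 2: GGU (Gly) → GGA (Gly) — synonymous.
Codon 3: ACU (Thr) → GCU (Ala) — missense.
Codon 4: CCC (Pro) → GCC (Ala) — missense.
Codon 5: CCG (Pro) → CGG (Arg) — missense.
Synonymous: 2 of 5.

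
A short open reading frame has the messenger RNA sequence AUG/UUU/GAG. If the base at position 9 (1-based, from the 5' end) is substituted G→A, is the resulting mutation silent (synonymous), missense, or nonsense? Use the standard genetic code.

silent

Position 9 falls in codon 3: GAG → Glu.
After the substitution the codon is GAA → Glu.
Both encode Glu, so the change is synonymous.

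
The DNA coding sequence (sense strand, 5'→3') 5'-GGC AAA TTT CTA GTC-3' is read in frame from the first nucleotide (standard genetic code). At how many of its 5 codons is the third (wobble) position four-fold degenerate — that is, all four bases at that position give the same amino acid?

Codon 1 GGC (Gly): third position 4-fold.
Codon 2 AAA (Lys): third position 2-fold.
Codon 3 TTT (Phe): third position 2-fold.
Codon 4 CTA (Leu): third position 4-fold.
Codon 5 GTC (Val): third position 4-fold.
Four-fold degenerate third positions: 3.

3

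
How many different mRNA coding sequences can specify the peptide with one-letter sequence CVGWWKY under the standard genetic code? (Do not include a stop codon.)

128

Cys: 2 codons.
Val: 4 codons.
Gly: 4 codons.
Trp: 1 codon.
Trp: 1 codon.
Lys: 2 codons.
Tyr: 2 codons.
2 × 4 × 4 × 1 × 1 × 2 × 2 = 128.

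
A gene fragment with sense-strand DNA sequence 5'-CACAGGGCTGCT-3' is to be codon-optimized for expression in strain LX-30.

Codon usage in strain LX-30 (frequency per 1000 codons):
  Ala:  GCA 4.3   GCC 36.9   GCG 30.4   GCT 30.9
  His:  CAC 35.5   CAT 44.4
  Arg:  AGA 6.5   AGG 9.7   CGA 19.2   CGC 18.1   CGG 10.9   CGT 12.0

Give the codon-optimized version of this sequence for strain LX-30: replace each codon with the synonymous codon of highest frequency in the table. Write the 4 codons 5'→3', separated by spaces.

Codon 1 (His): best is CAT at 44.4.
Codon 2 (Arg): best is CGA at 19.2.
Codon 3 (Ala): best is GCC at 36.9.
Codon 4 (Ala): best is GCC at 36.9.

CAT CGA GCC GCC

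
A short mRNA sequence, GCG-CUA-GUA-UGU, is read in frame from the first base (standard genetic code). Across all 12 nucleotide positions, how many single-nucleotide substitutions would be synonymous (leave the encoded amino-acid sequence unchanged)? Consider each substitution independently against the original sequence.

11

Codon 1 (GCG, Ala): 3 synonymous substitutions.
Codon 2 (CUA, Leu): 4 synonymous substitutions.
Codon 3 (GUA, Val): 3 synonymous substitutions.
Codon 4 (UGU, Cys): 1 synonymous substitution.
Total: 3 + 4 + 3 + 1 = 11.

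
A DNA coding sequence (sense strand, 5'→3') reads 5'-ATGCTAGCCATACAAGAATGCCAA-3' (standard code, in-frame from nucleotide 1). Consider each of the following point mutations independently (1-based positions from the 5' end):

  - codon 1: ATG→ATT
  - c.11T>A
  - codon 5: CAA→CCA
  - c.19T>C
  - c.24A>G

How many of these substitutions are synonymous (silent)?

Codon 1: ATG (Met) → ATT (Ile) — missense.
Codon 4: ATA (Ile) → AAA (Lys) — missense.
Codon 5: CAA (Gln) → CCA (Pro) — missense.
Codon 7: TGC (Cys) → CGC (Arg) — missense.
Codon 8: CAA (Gln) → CAG (Gln) — synonymous.
Synonymous: 1 of 5.

1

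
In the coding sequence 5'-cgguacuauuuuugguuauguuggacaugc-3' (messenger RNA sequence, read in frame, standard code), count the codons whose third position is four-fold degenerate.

2

Codon 1 CGG (Arg): third position 4-fold.
Codon 2 UAC (Tyr): third position 2-fold.
Codon 3 UAU (Tyr): third position 2-fold.
Codon 4 UUU (Phe): third position 2-fold.
Codon 5 UGG (Trp): third position 1-fold.
Codon 6 UUA (Leu): third position 2-fold.
Codon 7 UGU (Cys): third position 2-fold.
Codon 8 UGG (Trp): third position 1-fold.
Codon 9 ACA (Thr): third position 4-fold.
Codon 10 UGC (Cys): third position 2-fold.
Four-fold degenerate third positions: 2.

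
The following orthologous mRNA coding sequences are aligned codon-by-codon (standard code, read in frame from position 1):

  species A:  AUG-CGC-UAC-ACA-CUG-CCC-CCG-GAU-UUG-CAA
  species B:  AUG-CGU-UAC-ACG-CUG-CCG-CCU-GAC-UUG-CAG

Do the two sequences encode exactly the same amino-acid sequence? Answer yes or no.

yes

Codon 1: AUG Met / AUG Met — identical.
Codon 2: CGC Arg / CGU Arg — synonymous.
Codon 3: UAC Tyr / UAC Tyr — identical.
Codon 4: ACA Thr / ACG Thr — synonymous.
Codon 5: CUG Leu / CUG Leu — identical.
Codon 6: CCC Pro / CCG Pro — synonymous.
Codon 7: CCG Pro / CCU Pro — synonymous.
Codon 8: GAU Asp / GAC Asp — synonymous.
Codon 9: UUG Leu / UUG Leu — identical.
Codon 10: CAA Gln / CAG Gln — synonymous.
Nonsynonymous differences: 0 → same protein.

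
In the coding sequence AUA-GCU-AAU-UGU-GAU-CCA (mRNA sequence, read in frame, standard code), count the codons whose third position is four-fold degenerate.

2

Codon 1 AUA (Ile): third position 3-fold.
Codon 2 GCU (Ala): third position 4-fold.
Codon 3 AAU (Asn): third position 2-fold.
Codon 4 UGU (Cys): third position 2-fold.
Codon 5 GAU (Asp): third position 2-fold.
Codon 6 CCA (Pro): third position 4-fold.
Four-fold degenerate third positions: 2.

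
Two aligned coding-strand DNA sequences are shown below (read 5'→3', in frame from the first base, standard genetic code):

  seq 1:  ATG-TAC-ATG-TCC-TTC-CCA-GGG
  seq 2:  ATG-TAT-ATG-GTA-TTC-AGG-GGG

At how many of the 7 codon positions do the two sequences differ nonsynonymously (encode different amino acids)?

2

Codon 1: ATG Met / ATG Met — identical.
Codon 2: TAC Tyr / TAT Tyr — synonymous.
Codon 3: ATG Met / ATG Met — identical.
Codon 4: TCC Ser / GTA Val — nonsynonymous.
Codon 5: TTC Phe / TTC Phe — identical.
Codon 6: CCA Pro / AGG Arg — nonsynonymous.
Codon 7: GGG Gly / GGG Gly — identical.
Nonsynonymous differences: 2.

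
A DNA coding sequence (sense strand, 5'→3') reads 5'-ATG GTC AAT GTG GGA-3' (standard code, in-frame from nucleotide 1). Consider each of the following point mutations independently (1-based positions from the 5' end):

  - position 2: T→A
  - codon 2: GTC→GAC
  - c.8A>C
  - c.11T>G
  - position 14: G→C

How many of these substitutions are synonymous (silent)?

Codon 1: ATG (Met) → AAG (Lys) — missense.
Codon 2: GTC (Val) → GAC (Asp) — missense.
Codon 3: AAT (Asn) → ACT (Thr) — missense.
Codon 4: GTG (Val) → GGG (Gly) — missense.
Codon 5: GGA (Gly) → GCA (Ala) — missense.
Synonymous: 0 of 5.

0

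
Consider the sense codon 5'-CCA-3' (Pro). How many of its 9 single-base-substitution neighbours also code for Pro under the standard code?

3

Position 1: none → 0 synonymous.
Position 2: none → 0 synonymous.
Position 3: CCT, CCC, CCG → 3 synonymous.
Total: 0 + 0 + 3 = 3.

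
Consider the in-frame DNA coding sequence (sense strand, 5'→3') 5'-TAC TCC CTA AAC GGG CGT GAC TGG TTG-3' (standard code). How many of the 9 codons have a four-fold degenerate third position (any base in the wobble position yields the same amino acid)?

4

Codon 1 TAC (Tyr): third position 2-fold.
Codon 2 TCC (Ser): third position 4-fold.
Codon 3 CTA (Leu): third position 4-fold.
Codon 4 AAC (Asn): third position 2-fold.
Codon 5 GGG (Gly): third position 4-fold.
Codon 6 CGT (Arg): third position 4-fold.
Codon 7 GAC (Asp): third position 2-fold.
Codon 8 TGG (Trp): third position 1-fold.
Codon 9 TTG (Leu): third position 2-fold.
Four-fold degenerate third positions: 4.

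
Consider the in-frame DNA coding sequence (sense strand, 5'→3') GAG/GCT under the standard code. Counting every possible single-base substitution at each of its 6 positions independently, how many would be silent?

4

Codon 1 (GAG, Glu): 1 synonymous substitution.
Codon 2 (GCT, Ala): 3 synonymous substitutions.
Total: 1 + 3 = 4.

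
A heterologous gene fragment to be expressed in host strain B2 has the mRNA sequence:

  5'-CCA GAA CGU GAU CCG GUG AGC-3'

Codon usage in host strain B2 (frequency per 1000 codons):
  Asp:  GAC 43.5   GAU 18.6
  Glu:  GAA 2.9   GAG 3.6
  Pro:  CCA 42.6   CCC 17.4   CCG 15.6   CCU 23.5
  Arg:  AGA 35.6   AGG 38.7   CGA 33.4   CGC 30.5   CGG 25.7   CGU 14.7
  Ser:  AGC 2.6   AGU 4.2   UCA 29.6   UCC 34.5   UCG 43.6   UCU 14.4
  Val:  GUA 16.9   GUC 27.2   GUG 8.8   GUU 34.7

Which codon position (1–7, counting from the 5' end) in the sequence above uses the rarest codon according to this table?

7

Codon 1 CCA (Pro): 42.6 per 1000.
Codon 2 GAA (Glu): 2.9 per 1000.
Codon 3 CGU (Arg): 14.7 per 1000.
Codon 4 GAU (Asp): 18.6 per 1000.
Codon 5 CCG (Pro): 15.6 per 1000.
Codon 6 GUG (Val): 8.8 per 1000.
Codon 7 AGC (Ser): 2.6 per 1000.
Lowest frequency is 2.6 at codon 7.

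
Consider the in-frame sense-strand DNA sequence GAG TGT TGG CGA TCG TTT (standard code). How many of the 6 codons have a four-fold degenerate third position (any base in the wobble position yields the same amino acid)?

Codon 1 GAG (Glu): third position 2-fold.
Codon 2 TGT (Cys): third position 2-fold.
Codon 3 TGG (Trp): third position 1-fold.
Codon 4 CGA (Arg): third position 4-fold.
Codon 5 TCG (Ser): third position 4-fold.
Codon 6 TTT (Phe): third position 2-fold.
Four-fold degenerate third positions: 2.

2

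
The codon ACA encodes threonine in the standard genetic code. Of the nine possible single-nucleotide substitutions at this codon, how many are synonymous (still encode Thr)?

3

Position 1: none → 0 synonymous.
Position 2: none → 0 synonymous.
Position 3: ACU, ACC, ACG → 3 synonymous.
Total: 0 + 0 + 3 = 3.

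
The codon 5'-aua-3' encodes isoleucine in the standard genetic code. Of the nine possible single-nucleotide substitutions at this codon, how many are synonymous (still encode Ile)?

Position 1: none → 0 synonymous.
Position 2: none → 0 synonymous.
Position 3: AUU, AUC → 2 synonymous.
Total: 0 + 0 + 2 = 2.

2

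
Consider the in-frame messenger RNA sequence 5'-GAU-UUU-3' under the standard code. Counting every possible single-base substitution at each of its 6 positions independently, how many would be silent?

Codon 1 (GAU, Asp): 1 synonymous substitution.
Codon 2 (UUU, Phe): 1 synonymous substitution.
Total: 1 + 1 = 2.

2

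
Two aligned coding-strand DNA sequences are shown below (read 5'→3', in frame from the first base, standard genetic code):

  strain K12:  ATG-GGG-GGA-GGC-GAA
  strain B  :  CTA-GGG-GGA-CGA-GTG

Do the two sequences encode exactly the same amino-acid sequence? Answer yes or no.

Codon 1: ATG Met / CTA Leu — nonsynonymous.
Codon 2: GGG Gly / GGG Gly — identical.
Codon 3: GGA Gly / GGA Gly — identical.
Codon 4: GGC Gly / CGA Arg — nonsynonymous.
Codon 5: GAA Glu / GTG Val — nonsynonymous.
Nonsynonymous differences: 3 → different protein.

no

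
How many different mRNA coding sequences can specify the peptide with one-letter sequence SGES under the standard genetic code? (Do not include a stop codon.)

288

Ser: 6 codons.
Gly: 4 codons.
Glu: 2 codons.
Ser: 6 codons.
6 × 4 × 2 × 6 = 288.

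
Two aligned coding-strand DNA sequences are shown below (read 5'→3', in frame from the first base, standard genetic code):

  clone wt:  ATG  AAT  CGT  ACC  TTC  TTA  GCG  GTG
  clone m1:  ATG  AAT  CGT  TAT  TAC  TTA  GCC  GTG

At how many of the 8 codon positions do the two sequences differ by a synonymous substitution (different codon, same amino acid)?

Codon 1: ATG Met / ATG Met — identical.
Codon 2: AAT Asn / AAT Asn — identical.
Codon 3: CGT Arg / CGT Arg — identical.
Codon 4: ACC Thr / TAT Tyr — nonsynonymous.
Codon 5: TTC Phe / TAC Tyr — nonsynonymous.
Codon 6: TTA Leu / TTA Leu — identical.
Codon 7: GCG Ala / GCC Ala — synonymous.
Codon 8: GTG Val / GTG Val — identical.
Synonymous differences: 1.

1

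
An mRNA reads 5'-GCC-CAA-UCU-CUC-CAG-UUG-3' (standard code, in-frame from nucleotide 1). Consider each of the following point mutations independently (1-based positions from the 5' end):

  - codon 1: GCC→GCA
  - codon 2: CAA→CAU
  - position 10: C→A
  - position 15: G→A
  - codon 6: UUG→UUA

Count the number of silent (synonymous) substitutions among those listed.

3

Codon 1: GCC (Ala) → GCA (Ala) — synonymous.
Codon 2: CAA (Gln) → CAU (His) — missense.
Codon 4: CUC (Leu) → AUC (Ile) — missense.
Codon 5: CAG (Gln) → CAA (Gln) — synonymous.
Codon 6: UUG (Leu) → UUA (Leu) — synonymous.
Synonymous: 3 of 5.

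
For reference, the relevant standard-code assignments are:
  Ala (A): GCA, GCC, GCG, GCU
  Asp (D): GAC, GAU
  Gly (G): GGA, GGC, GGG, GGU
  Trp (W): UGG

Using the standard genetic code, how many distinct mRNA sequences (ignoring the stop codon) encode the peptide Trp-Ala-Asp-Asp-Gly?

Trp: 1 codon.
Ala: 4 codons.
Asp: 2 codons.
Asp: 2 codons.
Gly: 4 codons.
1 × 4 × 2 × 2 × 4 = 64.

64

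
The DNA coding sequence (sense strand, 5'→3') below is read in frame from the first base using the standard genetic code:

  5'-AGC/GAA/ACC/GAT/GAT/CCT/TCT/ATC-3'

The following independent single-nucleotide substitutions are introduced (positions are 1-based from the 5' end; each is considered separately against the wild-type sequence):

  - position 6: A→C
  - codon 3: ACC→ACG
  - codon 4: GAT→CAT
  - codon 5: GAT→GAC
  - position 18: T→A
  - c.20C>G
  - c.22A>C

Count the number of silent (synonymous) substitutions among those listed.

3

Codon 2: GAA (Glu) → GAC (Asp) — missense.
Codon 3: ACC (Thr) → ACG (Thr) — synonymous.
Codon 4: GAT (Asp) → CAT (His) — missense.
Codon 5: GAT (Asp) → GAC (Asp) — synonymous.
Codon 6: CCT (Pro) → CCA (Pro) — synonymous.
Codon 7: TCT (Ser) → TGT (Cys) — missense.
Codon 8: ATC (Ile) → CTC (Leu) — missense.
Synonymous: 3 of 7.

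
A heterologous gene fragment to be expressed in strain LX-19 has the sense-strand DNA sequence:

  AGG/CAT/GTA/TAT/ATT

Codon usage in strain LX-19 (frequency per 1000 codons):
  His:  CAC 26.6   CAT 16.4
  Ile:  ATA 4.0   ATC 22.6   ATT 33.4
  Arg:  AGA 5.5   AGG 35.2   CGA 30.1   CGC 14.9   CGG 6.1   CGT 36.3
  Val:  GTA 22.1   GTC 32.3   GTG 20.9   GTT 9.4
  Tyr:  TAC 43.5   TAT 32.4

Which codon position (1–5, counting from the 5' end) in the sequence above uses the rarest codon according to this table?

Codon 1 AGG (Arg): 35.2 per 1000.
Codon 2 CAT (His): 16.4 per 1000.
Codon 3 GTA (Val): 22.1 per 1000.
Codon 4 TAT (Tyr): 32.4 per 1000.
Codon 5 ATT (Ile): 33.4 per 1000.
Lowest frequency is 16.4 at codon 2.

2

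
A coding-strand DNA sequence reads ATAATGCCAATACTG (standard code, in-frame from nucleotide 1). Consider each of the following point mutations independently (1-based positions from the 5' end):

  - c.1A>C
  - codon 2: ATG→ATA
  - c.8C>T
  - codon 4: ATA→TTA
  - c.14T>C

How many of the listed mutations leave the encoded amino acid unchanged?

Codon 1: ATA (Ile) → CTA (Leu) — missense.
Codon 2: ATG (Met) → ATA (Ile) — missense.
Codon 3: CCA (Pro) → CTA (Leu) — missense.
Codon 4: ATA (Ile) → TTA (Leu) — missense.
Codon 5: CTG (Leu) → CCG (Pro) — missense.
Synonymous: 0 of 5.

0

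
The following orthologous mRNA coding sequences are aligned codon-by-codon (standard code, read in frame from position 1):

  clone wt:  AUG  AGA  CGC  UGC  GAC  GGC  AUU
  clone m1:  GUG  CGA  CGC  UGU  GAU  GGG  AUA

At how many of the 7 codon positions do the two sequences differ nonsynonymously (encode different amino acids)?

Codon 1: AUG Met / GUG Val — nonsynonymous.
Codon 2: AGA Arg / CGA Arg — synonymous.
Codon 3: CGC Arg / CGC Arg — identical.
Codon 4: UGC Cys / UGU Cys — synonymous.
Codon 5: GAC Asp / GAU Asp — synonymous.
Codon 6: GGC Gly / GGG Gly — synonymous.
Codon 7: AUU Ile / AUA Ile — synonymous.
Nonsynonymous differences: 1.

1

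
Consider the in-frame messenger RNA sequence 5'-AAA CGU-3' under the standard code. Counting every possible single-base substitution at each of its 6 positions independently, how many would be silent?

4

Codon 1 (AAA, Lys): 1 synonymous substitution.
Codon 2 (CGU, Arg): 3 synonymous substitutions.
Total: 1 + 3 = 4.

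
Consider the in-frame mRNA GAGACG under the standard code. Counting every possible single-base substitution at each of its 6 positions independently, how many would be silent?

4

Codon 1 (GAG, Glu): 1 synonymous substitution.
Codon 2 (ACG, Thr): 3 synonymous substitutions.
Total: 1 + 3 = 4.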